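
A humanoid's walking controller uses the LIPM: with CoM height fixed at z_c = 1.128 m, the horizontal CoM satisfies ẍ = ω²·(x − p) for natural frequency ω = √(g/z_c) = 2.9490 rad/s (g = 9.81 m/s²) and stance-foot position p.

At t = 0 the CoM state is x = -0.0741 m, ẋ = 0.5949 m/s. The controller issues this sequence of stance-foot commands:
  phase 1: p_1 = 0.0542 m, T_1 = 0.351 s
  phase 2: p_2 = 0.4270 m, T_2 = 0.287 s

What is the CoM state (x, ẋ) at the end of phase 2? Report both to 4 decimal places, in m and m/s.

x = 0.1283, ẋ = -0.2609

phase 1: p=0.0542, T=0.351, ωT=1.035099, cosh=1.585288, sinh=1.230097; start (x,ẋ)=(-0.074100, 0.594900) → end (x,ẋ)=(0.098954, 0.477672)
phase 2: p=0.4270, T=0.287, ωT=0.846363, cosh=1.380063, sinh=0.951090; start (x,ẋ)=(0.098954, 0.477672) → end (x,ẋ)=(0.128332, -0.260873)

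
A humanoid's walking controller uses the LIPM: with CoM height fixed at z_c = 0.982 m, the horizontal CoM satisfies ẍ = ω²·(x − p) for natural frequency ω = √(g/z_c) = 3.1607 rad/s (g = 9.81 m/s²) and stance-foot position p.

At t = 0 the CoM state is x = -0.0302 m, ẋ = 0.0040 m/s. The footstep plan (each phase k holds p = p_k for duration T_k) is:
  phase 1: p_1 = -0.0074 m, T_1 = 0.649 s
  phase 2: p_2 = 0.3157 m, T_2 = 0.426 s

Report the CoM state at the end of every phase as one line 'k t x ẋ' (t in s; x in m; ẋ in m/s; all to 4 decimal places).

1 0.6490 -0.0927 -0.2598
2 1.0750 -0.6696 -2.8460

phase 1: p=-0.0074, T=0.649, ωT=2.051294, cosh=3.953265, sinh=3.824697; start (x,ẋ)=(-0.030200, 0.004000) → end (x,ẋ)=(-0.092694, -0.259810)
phase 2: p=0.3157, T=0.426, ωT=1.346458, cosh=2.051974, sinh=1.791814; start (x,ẋ)=(-0.092694, -0.259810) → end (x,ẋ)=(-0.669601, -2.846016)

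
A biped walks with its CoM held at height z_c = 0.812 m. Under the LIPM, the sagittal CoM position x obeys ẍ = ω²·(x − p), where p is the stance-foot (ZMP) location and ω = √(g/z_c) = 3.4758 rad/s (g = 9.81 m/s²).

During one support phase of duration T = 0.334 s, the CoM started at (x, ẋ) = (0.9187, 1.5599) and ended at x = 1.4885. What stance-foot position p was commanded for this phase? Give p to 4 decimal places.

ωT = 3.4758·0.334 = 1.160917; cosh(ωT) = 1.753030, sinh(ωT) = 1.439831
x(T) = p + (x₀−p)·cosh(ωT) + (ẋ₀/ω)·sinh(ωT) ⇒ p·(1 − cosh) = x(T) − x₀·cosh − (ẋ₀/ω)·sinh
numerator   = 1.4885 − (0.9187)·1.753030 − (1.5599/3.4758)·1.439831 = -0.768188
denominator = 1 − 1.753030 = -0.753030
p = -0.768188 / -0.753030 = 1.0201

p = 1.0201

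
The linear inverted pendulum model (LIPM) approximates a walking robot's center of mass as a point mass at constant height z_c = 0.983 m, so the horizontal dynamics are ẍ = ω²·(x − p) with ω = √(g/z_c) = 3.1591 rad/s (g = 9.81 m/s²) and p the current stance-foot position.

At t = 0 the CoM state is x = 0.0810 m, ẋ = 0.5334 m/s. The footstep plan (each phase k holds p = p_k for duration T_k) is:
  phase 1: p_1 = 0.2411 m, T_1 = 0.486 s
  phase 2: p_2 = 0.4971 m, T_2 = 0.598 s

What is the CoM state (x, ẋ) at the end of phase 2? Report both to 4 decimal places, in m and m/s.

x = -0.2399, ẋ = -2.1721

phase 1: p=0.2411, T=0.486, ωT=1.535323, cosh=2.429105, sinh=2.213718; start (x,ẋ)=(0.081000, 0.533400) → end (x,ẋ)=(0.225977, 0.176048)
phase 2: p=0.4971, T=0.598, ωT=1.889142, cosh=3.382446, sinh=3.231244; start (x,ẋ)=(0.225977, 0.176048) → end (x,ẋ)=(-0.239891, -2.172105)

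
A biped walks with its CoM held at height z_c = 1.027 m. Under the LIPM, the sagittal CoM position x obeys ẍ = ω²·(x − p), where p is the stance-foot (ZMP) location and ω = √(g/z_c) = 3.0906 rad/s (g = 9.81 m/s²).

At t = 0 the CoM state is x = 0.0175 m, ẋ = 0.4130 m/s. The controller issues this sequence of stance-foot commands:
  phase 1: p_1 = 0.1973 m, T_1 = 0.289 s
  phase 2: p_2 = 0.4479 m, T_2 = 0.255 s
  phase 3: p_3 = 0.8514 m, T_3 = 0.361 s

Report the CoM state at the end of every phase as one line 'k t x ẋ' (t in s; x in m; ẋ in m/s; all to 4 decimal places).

phase 1: p=0.1973, T=0.289, ωT=0.893183, cosh=1.426122, sinh=1.016772; start (x,ẋ)=(0.017500, 0.413000) → end (x,ẋ)=(0.076755, 0.023979)
phase 2: p=0.4479, T=0.255, ωT=0.788103, cosh=1.326964, sinh=0.872257; start (x,ẋ)=(0.076755, 0.023979) → end (x,ẋ)=(-0.037828, -0.968712)
phase 3: p=0.8514, T=0.361, ωT=1.115707, cosh=1.689704, sinh=1.362020; start (x,ẋ)=(-0.037828, -0.968712) → end (x,ẋ)=(-1.078040, -5.380004)

1 0.2890 0.0768 0.0240
2 0.5440 -0.0378 -0.9687
3 0.9050 -1.0780 -5.3800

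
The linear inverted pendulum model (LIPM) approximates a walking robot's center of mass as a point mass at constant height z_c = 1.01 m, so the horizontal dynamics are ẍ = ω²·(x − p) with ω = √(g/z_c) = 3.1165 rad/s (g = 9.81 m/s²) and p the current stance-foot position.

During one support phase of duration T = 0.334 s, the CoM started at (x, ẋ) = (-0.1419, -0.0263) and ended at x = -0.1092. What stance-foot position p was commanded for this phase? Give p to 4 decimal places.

ωT = 3.1165·0.334 = 1.040911; cosh(ωT) = 1.592464, sinh(ωT) = 1.239331
x(T) = p + (x₀−p)·cosh(ωT) + (ẋ₀/ω)·sinh(ωT) ⇒ p·(1 − cosh) = x(T) − x₀·cosh − (ẋ₀/ω)·sinh
numerator   = -0.1092 − (-0.1419)·1.592464 − (-0.0263/3.1165)·1.239331 = 0.127229
denominator = 1 − 1.592464 = -0.592464
p = 0.127229 / -0.592464 = -0.2147

p = -0.2147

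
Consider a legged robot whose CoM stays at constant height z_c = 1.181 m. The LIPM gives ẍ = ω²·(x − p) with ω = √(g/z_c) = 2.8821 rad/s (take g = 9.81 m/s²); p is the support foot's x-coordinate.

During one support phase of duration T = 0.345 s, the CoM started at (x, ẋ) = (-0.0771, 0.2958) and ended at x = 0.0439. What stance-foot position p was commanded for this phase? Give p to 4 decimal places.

p = -0.0795

ωT = 2.8821·0.345 = 0.994324; cosh(ωT) = 1.536436, sinh(ωT) = 1.166462
x(T) = p + (x₀−p)·cosh(ωT) + (ẋ₀/ω)·sinh(ωT) ⇒ p·(1 − cosh) = x(T) − x₀·cosh − (ẋ₀/ω)·sinh
numerator   = 0.0439 − (-0.0771)·1.536436 − (0.2958/2.8821)·1.166462 = 0.042641
denominator = 1 − 1.536436 = -0.536436
p = 0.042641 / -0.536436 = -0.0795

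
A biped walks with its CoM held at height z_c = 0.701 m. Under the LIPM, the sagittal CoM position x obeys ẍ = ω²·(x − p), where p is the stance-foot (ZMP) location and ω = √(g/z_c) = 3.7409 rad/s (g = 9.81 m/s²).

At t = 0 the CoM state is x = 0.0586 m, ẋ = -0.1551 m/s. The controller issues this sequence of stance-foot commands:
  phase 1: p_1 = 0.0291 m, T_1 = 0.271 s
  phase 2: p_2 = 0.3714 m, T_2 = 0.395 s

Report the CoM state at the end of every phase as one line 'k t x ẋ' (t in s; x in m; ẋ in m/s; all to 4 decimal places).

1 0.2710 0.0255 -0.1098
2 0.6660 -0.4870 -2.9411

phase 1: p=0.0291, T=0.271, ωT=1.013784, cosh=1.559427, sinh=1.196583; start (x,ẋ)=(0.058600, -0.155100) → end (x,ẋ)=(0.025492, -0.109816)
phase 2: p=0.3714, T=0.395, ωT=1.477656, cosh=2.305415, sinh=2.077243; start (x,ẋ)=(0.025492, -0.109816) → end (x,ẋ)=(-0.487040, -2.941140)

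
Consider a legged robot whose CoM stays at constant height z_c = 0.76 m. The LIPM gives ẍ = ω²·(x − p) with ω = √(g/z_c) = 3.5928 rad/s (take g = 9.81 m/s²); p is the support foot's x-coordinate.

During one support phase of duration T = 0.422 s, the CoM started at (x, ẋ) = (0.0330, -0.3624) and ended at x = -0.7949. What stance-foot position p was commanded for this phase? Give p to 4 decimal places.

p = 0.4722

ωT = 3.5928·0.422 = 1.516162; cosh(ωT) = 2.387131, sinh(ωT) = 2.167578
x(T) = p + (x₀−p)·cosh(ωT) + (ẋ₀/ω)·sinh(ωT) ⇒ p·(1 − cosh) = x(T) − x₀·cosh − (ẋ₀/ω)·sinh
numerator   = -0.7949 − (0.0330)·2.387131 − (-0.3624/3.5928)·2.167578 = -0.655035
denominator = 1 − 2.387131 = -1.387131
p = -0.655035 / -1.387131 = 0.4722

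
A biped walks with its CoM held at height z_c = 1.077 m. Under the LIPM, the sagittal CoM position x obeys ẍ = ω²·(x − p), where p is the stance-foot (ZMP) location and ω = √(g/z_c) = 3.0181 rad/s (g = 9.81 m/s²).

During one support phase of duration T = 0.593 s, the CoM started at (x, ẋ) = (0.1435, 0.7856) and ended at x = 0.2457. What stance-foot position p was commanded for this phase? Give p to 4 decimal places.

ωT = 3.0181·0.593 = 1.789733; cosh(ωT) = 3.077430, sinh(ωT) = 2.910425
x(T) = p + (x₀−p)·cosh(ωT) + (ẋ₀/ω)·sinh(ωT) ⇒ p·(1 − cosh) = x(T) − x₀·cosh − (ẋ₀/ω)·sinh
numerator   = 0.2457 − (0.1435)·3.077430 − (0.7856/3.0181)·2.910425 = -0.953484
denominator = 1 − 3.077430 = -2.077430
p = -0.953484 / -2.077430 = 0.4590

p = 0.4590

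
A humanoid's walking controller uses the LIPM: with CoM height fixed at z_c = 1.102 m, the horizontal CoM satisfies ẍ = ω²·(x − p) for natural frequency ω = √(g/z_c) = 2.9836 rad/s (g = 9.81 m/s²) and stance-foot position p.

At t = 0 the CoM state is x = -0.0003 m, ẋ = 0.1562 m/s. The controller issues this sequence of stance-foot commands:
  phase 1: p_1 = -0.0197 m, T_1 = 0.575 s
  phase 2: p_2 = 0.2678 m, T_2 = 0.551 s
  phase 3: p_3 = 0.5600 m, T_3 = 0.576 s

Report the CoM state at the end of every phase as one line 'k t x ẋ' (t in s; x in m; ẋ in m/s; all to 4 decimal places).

1 0.5750 0.1768 0.6040
2 1.1260 0.5278 0.9450
3 1.7020 1.3221 2.4605

phase 1: p=-0.0197, T=0.575, ωT=1.715570, cosh=2.869852, sinh=2.689991; start (x,ẋ)=(-0.000300, 0.156200) → end (x,ẋ)=(0.176804, 0.603973)
phase 2: p=0.2678, T=0.551, ωT=1.643964, cosh=2.684428, sinh=2.491215; start (x,ẋ)=(0.176804, 0.603973) → end (x,ẋ)=(0.527826, 0.944966)
phase 3: p=0.5600, T=0.576, ωT=1.718554, cosh=2.877891, sinh=2.698566; start (x,ẋ)=(0.527826, 0.944966) → end (x,ẋ)=(1.322097, 2.460464)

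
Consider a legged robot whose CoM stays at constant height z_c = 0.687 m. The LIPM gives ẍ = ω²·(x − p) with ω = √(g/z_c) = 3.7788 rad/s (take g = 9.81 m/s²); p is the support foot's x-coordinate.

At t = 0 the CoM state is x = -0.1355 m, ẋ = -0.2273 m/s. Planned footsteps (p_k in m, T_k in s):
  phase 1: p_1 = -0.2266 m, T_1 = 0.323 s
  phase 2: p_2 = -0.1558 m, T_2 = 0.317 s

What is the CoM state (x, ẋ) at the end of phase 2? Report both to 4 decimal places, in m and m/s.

x = -0.1033, ẋ = 0.2283

phase 1: p=-0.2266, T=0.323, ωT=1.220552, cosh=1.842063, sinh=1.546996; start (x,ẋ)=(-0.135500, -0.227300) → end (x,ẋ)=(-0.151842, 0.113850)
phase 2: p=-0.1558, T=0.317, ωT=1.197880, cosh=1.807459, sinh=1.505625; start (x,ẋ)=(-0.151842, 0.113850) → end (x,ẋ)=(-0.103283, 0.228299)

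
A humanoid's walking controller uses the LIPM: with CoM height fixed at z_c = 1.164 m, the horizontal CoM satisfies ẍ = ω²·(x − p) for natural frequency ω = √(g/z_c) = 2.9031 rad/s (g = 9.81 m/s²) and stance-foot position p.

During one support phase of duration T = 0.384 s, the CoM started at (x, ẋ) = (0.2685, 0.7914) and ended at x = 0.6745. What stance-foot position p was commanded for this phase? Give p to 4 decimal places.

p = 0.2175

ωT = 2.9031·0.384 = 1.114790; cosh(ωT) = 1.688457, sinh(ωT) = 1.360473
x(T) = p + (x₀−p)·cosh(ωT) + (ẋ₀/ω)·sinh(ωT) ⇒ p·(1 − cosh) = x(T) − x₀·cosh − (ẋ₀/ω)·sinh
numerator   = 0.6745 − (0.2685)·1.688457 − (0.7914/2.9031)·1.360473 = -0.149722
denominator = 1 − 1.688457 = -0.688457
p = -0.149722 / -0.688457 = 0.2175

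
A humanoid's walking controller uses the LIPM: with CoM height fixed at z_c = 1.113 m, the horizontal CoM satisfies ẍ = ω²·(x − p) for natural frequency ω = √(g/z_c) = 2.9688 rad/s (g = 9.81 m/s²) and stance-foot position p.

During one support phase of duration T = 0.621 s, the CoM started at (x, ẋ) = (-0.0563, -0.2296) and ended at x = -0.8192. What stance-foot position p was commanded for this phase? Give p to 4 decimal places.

ωT = 2.9688·0.621 = 1.843625; cosh(ωT) = 3.238823, sinh(ωT) = 3.080580
x(T) = p + (x₀−p)·cosh(ωT) + (ẋ₀/ω)·sinh(ωT) ⇒ p·(1 − cosh) = x(T) − x₀·cosh − (ẋ₀/ω)·sinh
numerator   = -0.8192 − (-0.0563)·3.238823 − (-0.2296/2.9688)·3.080580 = -0.398609
denominator = 1 − 3.238823 = -2.238823
p = -0.398609 / -2.238823 = 0.1780

p = 0.1780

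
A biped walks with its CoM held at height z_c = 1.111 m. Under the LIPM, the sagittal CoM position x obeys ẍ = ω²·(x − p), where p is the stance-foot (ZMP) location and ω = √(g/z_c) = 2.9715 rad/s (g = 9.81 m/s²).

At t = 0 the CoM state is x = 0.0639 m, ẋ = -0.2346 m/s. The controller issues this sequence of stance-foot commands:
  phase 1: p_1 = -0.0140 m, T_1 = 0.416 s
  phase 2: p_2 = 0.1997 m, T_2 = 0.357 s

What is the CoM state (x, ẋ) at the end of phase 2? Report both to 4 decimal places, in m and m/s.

phase 1: p=-0.0140, T=0.416, ωT=1.236144, cosh=1.866408, sinh=1.575906; start (x,ẋ)=(0.063900, -0.234600) → end (x,ẋ)=(0.006975, -0.073069)
phase 2: p=0.1997, T=0.357, ωT=1.060825, cosh=1.617462, sinh=1.271292; start (x,ẋ)=(0.006975, -0.073069) → end (x,ẋ)=(-0.143286, -0.846231)

x = -0.1433, ẋ = -0.8462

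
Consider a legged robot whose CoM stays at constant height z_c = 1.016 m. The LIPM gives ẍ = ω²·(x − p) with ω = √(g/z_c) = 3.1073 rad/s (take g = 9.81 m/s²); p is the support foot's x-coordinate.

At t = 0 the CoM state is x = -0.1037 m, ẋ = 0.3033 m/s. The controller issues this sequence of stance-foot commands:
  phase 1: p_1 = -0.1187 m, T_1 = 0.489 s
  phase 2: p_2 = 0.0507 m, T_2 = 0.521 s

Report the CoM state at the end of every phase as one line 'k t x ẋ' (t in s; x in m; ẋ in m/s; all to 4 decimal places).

1 0.4890 0.1296 0.8276
2 1.0100 0.9033 2.7648

phase 1: p=-0.1187, T=0.489, ωT=1.519470, cosh=2.394315, sinh=2.175487; start (x,ẋ)=(-0.103700, 0.303300) → end (x,ẋ)=(0.129561, 0.827594)
phase 2: p=0.0507, T=0.521, ωT=1.618903, cosh=2.622834, sinh=2.424718; start (x,ẋ)=(0.129561, 0.827594) → end (x,ẋ)=(0.903337, 2.764809)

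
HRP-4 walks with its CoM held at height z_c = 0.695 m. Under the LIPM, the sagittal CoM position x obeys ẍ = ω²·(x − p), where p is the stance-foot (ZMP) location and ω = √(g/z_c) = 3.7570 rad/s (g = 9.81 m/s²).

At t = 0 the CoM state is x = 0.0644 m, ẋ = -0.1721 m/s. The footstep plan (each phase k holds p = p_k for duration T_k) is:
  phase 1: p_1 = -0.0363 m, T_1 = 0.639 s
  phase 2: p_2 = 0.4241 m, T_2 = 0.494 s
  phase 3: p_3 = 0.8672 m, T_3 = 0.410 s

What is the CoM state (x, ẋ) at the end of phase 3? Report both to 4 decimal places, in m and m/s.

x = 1.9447, ẋ = 4.4612

phase 1: p=-0.0363, T=0.639, ωT=2.400723, cosh=5.560901, sinh=5.470248; start (x,ẋ)=(0.064400, -0.172100) → end (x,ẋ)=(0.273103, 1.112527)
phase 2: p=0.4241, T=0.494, ωT=1.855958, cosh=3.277064, sinh=3.120761; start (x,ẋ)=(0.273103, 1.112527) → end (x,ẋ)=(0.853395, 1.875424)
phase 3: p=0.8672, T=0.410, ωT=1.540370, cosh=2.440309, sinh=2.226007; start (x,ẋ)=(0.853395, 1.875424) → end (x,ẋ)=(1.944693, 4.461162)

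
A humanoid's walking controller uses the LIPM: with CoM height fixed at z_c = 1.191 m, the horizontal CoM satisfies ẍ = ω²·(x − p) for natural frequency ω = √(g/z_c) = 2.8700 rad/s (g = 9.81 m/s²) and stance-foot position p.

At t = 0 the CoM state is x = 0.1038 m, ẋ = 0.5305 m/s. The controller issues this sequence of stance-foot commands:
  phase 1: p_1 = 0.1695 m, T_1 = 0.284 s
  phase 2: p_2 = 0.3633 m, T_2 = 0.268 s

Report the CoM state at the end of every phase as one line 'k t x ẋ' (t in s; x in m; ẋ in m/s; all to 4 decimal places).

1 0.2840 0.2486 0.5454
2 0.5520 0.3740 0.4361

phase 1: p=0.1695, T=0.284, ωT=0.815080, cosh=1.350980, sinh=0.908376; start (x,ẋ)=(0.103800, 0.530500) → end (x,ẋ)=(0.248648, 0.545412)
phase 2: p=0.3633, T=0.268, ωT=0.769160, cosh=1.310677, sinh=0.847275; start (x,ẋ)=(0.248648, 0.545412) → end (x,ẋ)=(0.374043, 0.436062)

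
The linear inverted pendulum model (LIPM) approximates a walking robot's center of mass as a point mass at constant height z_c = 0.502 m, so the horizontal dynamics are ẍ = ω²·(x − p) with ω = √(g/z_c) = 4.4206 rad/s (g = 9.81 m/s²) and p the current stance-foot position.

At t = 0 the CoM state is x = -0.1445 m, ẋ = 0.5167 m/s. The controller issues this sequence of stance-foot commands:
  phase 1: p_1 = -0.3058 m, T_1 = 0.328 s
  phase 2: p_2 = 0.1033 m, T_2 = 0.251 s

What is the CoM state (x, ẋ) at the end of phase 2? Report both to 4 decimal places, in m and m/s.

x = 1.2156, ẋ = 5.4980

phase 1: p=-0.3058, T=0.328, ωT=1.449957, cosh=2.248755, sinh=2.014175; start (x,ẋ)=(-0.144500, 0.516700) → end (x,ẋ)=(0.292350, 2.598125)
phase 2: p=0.1033, T=0.251, ωT=1.109571, cosh=1.681378, sinh=1.351678; start (x,ẋ)=(0.292350, 2.598125) → end (x,ẋ)=(1.215588, 5.498048)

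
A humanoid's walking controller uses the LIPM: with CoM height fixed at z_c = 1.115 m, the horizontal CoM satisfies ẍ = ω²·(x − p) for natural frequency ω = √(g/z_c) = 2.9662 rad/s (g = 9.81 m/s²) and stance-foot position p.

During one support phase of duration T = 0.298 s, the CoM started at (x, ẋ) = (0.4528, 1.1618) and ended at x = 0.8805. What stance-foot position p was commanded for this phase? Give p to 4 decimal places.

ωT = 2.9662·0.298 = 0.883928; cosh(ωT) = 1.416772, sinh(ωT) = 1.003615
x(T) = p + (x₀−p)·cosh(ωT) + (ẋ₀/ω)·sinh(ωT) ⇒ p·(1 − cosh) = x(T) − x₀·cosh − (ẋ₀/ω)·sinh
numerator   = 0.8805 − (0.4528)·1.416772 − (1.1618/2.9662)·1.003615 = -0.154110
denominator = 1 − 1.416772 = -0.416772
p = -0.154110 / -0.416772 = 0.3698

p = 0.3698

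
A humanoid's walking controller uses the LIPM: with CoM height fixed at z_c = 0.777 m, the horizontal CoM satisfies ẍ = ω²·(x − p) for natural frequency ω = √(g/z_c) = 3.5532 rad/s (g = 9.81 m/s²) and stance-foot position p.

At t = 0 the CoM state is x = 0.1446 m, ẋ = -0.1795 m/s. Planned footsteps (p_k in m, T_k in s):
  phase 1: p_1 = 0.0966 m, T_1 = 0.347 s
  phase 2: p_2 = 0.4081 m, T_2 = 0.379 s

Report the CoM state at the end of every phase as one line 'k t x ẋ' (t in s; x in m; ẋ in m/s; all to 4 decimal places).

phase 1: p=0.0966, T=0.347, ωT=1.232960, cosh=1.861401, sinh=1.569972; start (x,ẋ)=(0.144600, -0.179500) → end (x,ẋ)=(0.106636, -0.066357)
phase 2: p=0.4081, T=0.379, ωT=1.346663, cosh=2.052340, sinh=1.792234; start (x,ẋ)=(0.106636, -0.066357) → end (x,ẋ)=(-0.244078, -2.055962)

1 0.3470 0.1066 -0.0664
2 0.7260 -0.2441 -2.0560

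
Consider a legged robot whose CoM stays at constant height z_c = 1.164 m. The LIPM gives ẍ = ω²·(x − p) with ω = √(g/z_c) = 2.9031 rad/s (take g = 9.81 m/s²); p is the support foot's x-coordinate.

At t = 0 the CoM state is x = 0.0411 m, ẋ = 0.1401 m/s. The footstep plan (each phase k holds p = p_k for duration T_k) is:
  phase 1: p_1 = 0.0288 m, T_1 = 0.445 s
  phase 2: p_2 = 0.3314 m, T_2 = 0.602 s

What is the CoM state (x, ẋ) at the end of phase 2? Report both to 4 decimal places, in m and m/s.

phase 1: p=0.0288, T=0.445, ωT=1.291879, cosh=1.957187, sinh=1.682433; start (x,ẋ)=(0.041100, 0.140100) → end (x,ẋ)=(0.134066, 0.334278)
phase 2: p=0.3314, T=0.602, ωT=1.747666, cosh=2.957684, sinh=2.783504; start (x,ẋ)=(0.134066, 0.334278) → end (x,ẋ)=(0.068255, -0.605928)

x = 0.0683, ẋ = -0.6059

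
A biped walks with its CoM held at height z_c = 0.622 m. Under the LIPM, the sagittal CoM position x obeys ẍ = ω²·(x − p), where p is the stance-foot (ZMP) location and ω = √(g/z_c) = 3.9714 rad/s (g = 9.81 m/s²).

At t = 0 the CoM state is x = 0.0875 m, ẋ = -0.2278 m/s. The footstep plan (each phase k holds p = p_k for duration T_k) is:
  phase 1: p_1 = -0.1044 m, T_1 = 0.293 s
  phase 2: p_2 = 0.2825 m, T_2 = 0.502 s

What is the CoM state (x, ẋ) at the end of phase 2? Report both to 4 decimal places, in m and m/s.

phase 1: p=-0.1044, T=0.293, ωT=1.163620, cosh=1.756928, sinh=1.444575; start (x,ẋ)=(0.087500, -0.227800) → end (x,ẋ)=(0.149893, 0.700699)
phase 2: p=0.2825, T=0.502, ωT=1.993643, cosh=3.739215, sinh=3.603017; start (x,ẋ)=(0.149893, 0.700699) → end (x,ẋ)=(0.422358, 0.722595)

x = 0.4224, ẋ = 0.7226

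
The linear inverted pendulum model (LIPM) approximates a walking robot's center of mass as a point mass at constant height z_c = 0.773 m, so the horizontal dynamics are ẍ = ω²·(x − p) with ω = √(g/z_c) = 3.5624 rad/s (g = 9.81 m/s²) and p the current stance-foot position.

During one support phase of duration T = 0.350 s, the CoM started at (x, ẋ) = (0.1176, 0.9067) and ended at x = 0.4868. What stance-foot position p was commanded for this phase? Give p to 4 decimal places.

p = 0.1595

ωT = 3.5624·0.350 = 1.246840; cosh(ωT) = 1.883371, sinh(ωT) = 1.595960
x(T) = p + (x₀−p)·cosh(ωT) + (ẋ₀/ω)·sinh(ωT) ⇒ p·(1 − cosh) = x(T) − x₀·cosh − (ẋ₀/ω)·sinh
numerator   = 0.4868 − (0.1176)·1.883371 − (0.9067/3.5624)·1.595960 = -0.140887
denominator = 1 − 1.883371 = -0.883371
p = -0.140887 / -0.883371 = 0.1595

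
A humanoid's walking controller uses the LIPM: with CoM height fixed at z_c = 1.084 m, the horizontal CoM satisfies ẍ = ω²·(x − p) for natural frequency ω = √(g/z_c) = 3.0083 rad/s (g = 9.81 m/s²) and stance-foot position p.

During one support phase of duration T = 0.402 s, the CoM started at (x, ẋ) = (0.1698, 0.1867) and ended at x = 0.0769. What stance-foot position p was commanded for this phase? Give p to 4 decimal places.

ωT = 3.0083·0.402 = 1.209337; cosh(ωT) = 1.824828, sinh(ωT) = 1.526433
x(T) = p + (x₀−p)·cosh(ωT) + (ẋ₀/ω)·sinh(ωT) ⇒ p·(1 − cosh) = x(T) − x₀·cosh − (ẋ₀/ω)·sinh
numerator   = 0.0769 − (0.1698)·1.824828 − (0.1867/3.0083)·1.526433 = -0.327689
denominator = 1 − 1.824828 = -0.824828
p = -0.327689 / -0.824828 = 0.3973

p = 0.3973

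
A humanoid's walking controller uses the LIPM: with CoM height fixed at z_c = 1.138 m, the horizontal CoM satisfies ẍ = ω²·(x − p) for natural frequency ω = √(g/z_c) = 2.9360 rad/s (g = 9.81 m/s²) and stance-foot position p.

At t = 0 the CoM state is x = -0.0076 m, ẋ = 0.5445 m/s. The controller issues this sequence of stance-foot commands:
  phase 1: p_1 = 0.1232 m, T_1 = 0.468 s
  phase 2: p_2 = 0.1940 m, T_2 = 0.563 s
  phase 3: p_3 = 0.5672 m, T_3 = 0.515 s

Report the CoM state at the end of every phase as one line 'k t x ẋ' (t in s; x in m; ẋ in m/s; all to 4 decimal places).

phase 1: p=0.1232, T=0.468, ωT=1.374048, cosh=2.102197, sinh=1.849116; start (x,ẋ)=(-0.007600, 0.544500) → end (x,ẋ)=(0.191163, 0.434532)
phase 2: p=0.1940, T=0.563, ωT=1.652968, cosh=2.706969, sinh=2.515488; start (x,ẋ)=(0.191163, 0.434532) → end (x,ẋ)=(0.558617, 1.155314)
phase 3: p=0.5672, T=0.515, ωT=1.512040, cosh=2.378217, sinh=2.157757; start (x,ẋ)=(0.558617, 1.155314) → end (x,ẋ)=(1.395863, 2.693209)

1 0.4680 0.1912 0.4345
2 1.0310 0.5586 1.1553
3 1.5460 1.3959 2.6932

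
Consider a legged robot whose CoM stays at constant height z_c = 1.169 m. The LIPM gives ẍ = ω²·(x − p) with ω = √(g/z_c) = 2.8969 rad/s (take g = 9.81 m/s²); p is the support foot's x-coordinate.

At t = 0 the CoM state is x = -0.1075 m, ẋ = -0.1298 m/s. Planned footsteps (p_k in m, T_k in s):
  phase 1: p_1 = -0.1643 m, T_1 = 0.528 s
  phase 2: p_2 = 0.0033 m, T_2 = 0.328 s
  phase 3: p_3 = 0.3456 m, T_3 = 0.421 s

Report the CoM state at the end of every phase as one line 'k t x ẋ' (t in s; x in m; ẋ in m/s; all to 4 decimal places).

1 0.5280 -0.1256 0.0483
2 0.8560 -0.1700 -0.3389
3 1.2770 -0.7841 -2.9317

phase 1: p=-0.1643, T=0.528, ωT=1.529563, cosh=2.416395, sinh=2.199765; start (x,ẋ)=(-0.107500, -0.129800) → end (x,ẋ)=(-0.125613, 0.048310)
phase 2: p=0.0033, T=0.328, ωT=0.950183, cosh=1.486427, sinh=1.099757; start (x,ẋ)=(-0.125613, 0.048310) → end (x,ẋ)=(-0.169979, -0.338892)
phase 3: p=0.3456, T=0.421, ωT=1.219595, cosh=1.840583, sinh=1.545233; start (x,ẋ)=(-0.169979, -0.338892) → end (x,ẋ)=(-0.784134, -2.931689)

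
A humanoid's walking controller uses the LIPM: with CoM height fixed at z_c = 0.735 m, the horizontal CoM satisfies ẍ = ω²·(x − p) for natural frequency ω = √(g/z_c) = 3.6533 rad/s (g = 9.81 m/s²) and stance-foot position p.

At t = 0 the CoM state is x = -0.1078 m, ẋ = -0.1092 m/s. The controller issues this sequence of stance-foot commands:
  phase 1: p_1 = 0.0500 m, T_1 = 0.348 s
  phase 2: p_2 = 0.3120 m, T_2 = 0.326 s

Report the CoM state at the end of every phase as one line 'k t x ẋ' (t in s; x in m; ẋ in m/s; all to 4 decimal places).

1 0.3480 -0.3026 -1.1569
2 0.6740 -1.2653 -5.4316

phase 1: p=0.0500, T=0.348, ωT=1.271348, cosh=1.923055, sinh=1.642602; start (x,ẋ)=(-0.107800, -0.109200) → end (x,ẋ)=(-0.302557, -1.156942)
phase 2: p=0.3120, T=0.326, ωT=1.190976, cosh=1.797107, sinh=1.493183; start (x,ẋ)=(-0.302557, -1.156942) → end (x,ẋ)=(-1.265292, -5.431585)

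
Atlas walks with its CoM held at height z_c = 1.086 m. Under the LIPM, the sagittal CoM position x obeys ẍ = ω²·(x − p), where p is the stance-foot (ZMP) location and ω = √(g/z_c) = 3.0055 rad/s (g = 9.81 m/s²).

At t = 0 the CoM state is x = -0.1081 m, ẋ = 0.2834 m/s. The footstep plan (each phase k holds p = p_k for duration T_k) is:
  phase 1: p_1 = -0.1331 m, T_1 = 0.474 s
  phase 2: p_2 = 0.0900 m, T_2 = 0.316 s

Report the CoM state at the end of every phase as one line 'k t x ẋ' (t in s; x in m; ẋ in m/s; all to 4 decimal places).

1 0.4740 0.1065 0.7701
2 0.7900 0.3961 1.1988

phase 1: p=-0.1331, T=0.474, ωT=1.424607, cosh=2.198414, sinh=1.957811; start (x,ẋ)=(-0.108100, 0.283400) → end (x,ẋ)=(0.106470, 0.770135)
phase 2: p=0.0900, T=0.316, ωT=0.949738, cosh=1.485937, sinh=1.099095; start (x,ẋ)=(0.106470, 0.770135) → end (x,ẋ)=(0.396107, 1.198778)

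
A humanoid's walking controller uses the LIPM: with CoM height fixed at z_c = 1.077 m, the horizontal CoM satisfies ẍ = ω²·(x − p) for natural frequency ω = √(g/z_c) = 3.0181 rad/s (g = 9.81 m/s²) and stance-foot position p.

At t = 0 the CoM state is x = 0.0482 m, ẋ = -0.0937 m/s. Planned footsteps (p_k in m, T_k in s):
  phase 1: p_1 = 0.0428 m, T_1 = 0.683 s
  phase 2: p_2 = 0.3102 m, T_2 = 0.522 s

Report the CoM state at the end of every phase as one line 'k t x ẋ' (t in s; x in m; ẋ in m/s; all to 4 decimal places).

1 0.6830 -0.0556 -0.3111
2 1.2050 -0.8500 -3.3376

phase 1: p=0.0428, T=0.683, ωT=2.061362, cosh=3.991973, sinh=3.864693; start (x,ẋ)=(0.048200, -0.093700) → end (x,ẋ)=(-0.055627, -0.311062)
phase 2: p=0.3102, T=0.522, ωT=1.575448, cosh=2.519911, sinh=2.312996; start (x,ẋ)=(-0.055627, -0.311062) → end (x,ẋ)=(-0.850041, -3.337631)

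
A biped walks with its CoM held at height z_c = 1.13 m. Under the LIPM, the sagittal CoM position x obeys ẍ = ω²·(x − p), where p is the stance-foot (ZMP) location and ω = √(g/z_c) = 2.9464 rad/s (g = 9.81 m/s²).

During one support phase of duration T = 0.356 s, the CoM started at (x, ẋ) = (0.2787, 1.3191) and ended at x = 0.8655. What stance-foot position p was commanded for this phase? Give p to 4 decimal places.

p = 0.2352

ωT = 2.9464·0.356 = 1.048918; cosh(ωT) = 1.602439, sinh(ωT) = 1.252123
x(T) = p + (x₀−p)·cosh(ωT) + (ẋ₀/ω)·sinh(ωT) ⇒ p·(1 − cosh) = x(T) − x₀·cosh − (ẋ₀/ω)·sinh
numerator   = 0.8655 − (0.2787)·1.602439 − (1.3191/2.9464)·1.252123 = -0.141674
denominator = 1 − 1.602439 = -0.602439
p = -0.141674 / -0.602439 = 0.2352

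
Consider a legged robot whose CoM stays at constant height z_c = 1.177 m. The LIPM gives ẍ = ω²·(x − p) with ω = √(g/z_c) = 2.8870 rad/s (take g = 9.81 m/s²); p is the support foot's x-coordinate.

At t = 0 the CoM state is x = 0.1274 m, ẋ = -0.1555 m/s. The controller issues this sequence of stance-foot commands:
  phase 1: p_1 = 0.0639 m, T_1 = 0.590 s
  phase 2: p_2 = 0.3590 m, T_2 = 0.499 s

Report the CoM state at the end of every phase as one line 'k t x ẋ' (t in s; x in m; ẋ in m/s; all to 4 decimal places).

phase 1: p=0.0639, T=0.590, ωT=1.703330, cosh=2.837141, sinh=2.655065; start (x,ẋ)=(0.127400, -0.155500) → end (x,ẋ)=(0.101051, 0.045563)
phase 2: p=0.3590, T=0.499, ωT=1.440613, cosh=2.230033, sinh=1.993251; start (x,ẋ)=(0.101051, 0.045563) → end (x,ẋ)=(-0.184777, -1.382764)

1 0.5900 0.1011 0.0456
2 1.0890 -0.1848 -1.3828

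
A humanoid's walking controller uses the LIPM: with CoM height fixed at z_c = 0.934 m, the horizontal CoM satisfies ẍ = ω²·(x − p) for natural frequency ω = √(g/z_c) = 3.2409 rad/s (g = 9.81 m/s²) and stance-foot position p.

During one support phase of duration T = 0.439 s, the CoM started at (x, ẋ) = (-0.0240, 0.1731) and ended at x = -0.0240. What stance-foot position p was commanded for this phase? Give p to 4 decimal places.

ωT = 3.2409·0.439 = 1.422755; cosh(ωT) = 2.194792, sinh(ωT) = 1.953743
x(T) = p + (x₀−p)·cosh(ωT) + (ẋ₀/ω)·sinh(ωT) ⇒ p·(1 − cosh) = x(T) − x₀·cosh − (ẋ₀/ω)·sinh
numerator   = -0.0240 − (-0.0240)·2.194792 − (0.1731/3.2409)·1.953743 = -0.075677
denominator = 1 − 2.194792 = -1.194792
p = -0.075677 / -1.194792 = 0.0633

p = 0.0633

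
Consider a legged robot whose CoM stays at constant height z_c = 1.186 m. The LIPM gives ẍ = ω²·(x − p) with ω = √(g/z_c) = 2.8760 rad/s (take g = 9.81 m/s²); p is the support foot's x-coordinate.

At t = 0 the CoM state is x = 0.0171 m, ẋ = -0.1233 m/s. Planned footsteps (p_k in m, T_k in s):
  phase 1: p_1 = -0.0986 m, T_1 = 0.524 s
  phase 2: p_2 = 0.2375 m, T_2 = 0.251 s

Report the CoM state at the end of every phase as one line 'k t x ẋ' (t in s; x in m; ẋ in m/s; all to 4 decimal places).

phase 1: p=-0.0986, T=0.524, ωT=1.507024, cosh=2.367424, sinh=2.145855; start (x,ẋ)=(0.017100, -0.123300) → end (x,ẋ)=(0.083314, 0.422137)
phase 2: p=0.2375, T=0.251, ωT=0.721876, cosh=1.272065, sinh=0.786225; start (x,ẋ)=(0.083314, 0.422137) → end (x,ẋ)=(0.156766, 0.188342)

1 0.5240 0.0833 0.4221
2 0.7750 0.1568 0.1883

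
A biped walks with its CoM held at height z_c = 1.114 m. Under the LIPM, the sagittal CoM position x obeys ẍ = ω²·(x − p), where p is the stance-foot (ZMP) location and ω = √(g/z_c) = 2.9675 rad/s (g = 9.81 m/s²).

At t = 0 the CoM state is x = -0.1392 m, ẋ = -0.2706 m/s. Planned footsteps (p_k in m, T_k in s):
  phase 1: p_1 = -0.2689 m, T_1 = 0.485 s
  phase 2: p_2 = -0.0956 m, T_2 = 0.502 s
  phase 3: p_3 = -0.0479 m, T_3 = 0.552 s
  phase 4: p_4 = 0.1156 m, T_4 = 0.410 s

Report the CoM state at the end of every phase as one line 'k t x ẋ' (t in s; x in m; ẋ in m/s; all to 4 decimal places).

1 0.4850 -0.1615 0.1633
2 0.9870 -0.1334 -0.0311
3 1.5390 -0.3020 -0.7108
4 1.9490 -1.0200 -3.2134

phase 1: p=-0.2689, T=0.485, ωT=1.439237, cosh=2.227294, sinh=1.990185; start (x,ẋ)=(-0.139200, -0.270600) → end (x,ẋ)=(-0.161501, 0.163286)
phase 2: p=-0.0956, T=0.502, ωT=1.489685, cosh=2.330571, sinh=2.105127; start (x,ẋ)=(-0.161501, 0.163286) → end (x,ẋ)=(-0.133352, -0.031130)
phase 3: p=-0.0479, T=0.552, ωT=1.638060, cosh=2.669767, sinh=2.475411; start (x,ẋ)=(-0.133352, -0.031130) → end (x,ẋ)=(-0.302005, -0.710821)
phase 4: p=0.1156, T=0.410, ωT=1.216675, cosh=1.836079, sinh=1.539865; start (x,ẋ)=(-0.302005, -0.710821) → end (x,ẋ)=(-1.020007, -3.213388)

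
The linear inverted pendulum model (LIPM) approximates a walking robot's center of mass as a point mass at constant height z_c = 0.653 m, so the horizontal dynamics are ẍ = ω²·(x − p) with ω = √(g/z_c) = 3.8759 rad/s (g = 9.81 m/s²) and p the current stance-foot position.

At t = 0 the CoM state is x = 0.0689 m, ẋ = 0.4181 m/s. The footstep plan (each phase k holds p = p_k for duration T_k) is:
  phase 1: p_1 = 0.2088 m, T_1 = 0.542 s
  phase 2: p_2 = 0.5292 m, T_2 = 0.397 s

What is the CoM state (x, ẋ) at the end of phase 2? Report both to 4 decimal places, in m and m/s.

x = -0.8644, ẋ = -5.1098

phase 1: p=0.2088, T=0.542, ωT=2.100738, cosh=4.147282, sinh=4.024916; start (x,ẋ)=(0.068900, 0.418100) → end (x,ẋ)=(0.062770, -0.448485)
phase 2: p=0.5292, T=0.397, ωT=1.538732, cosh=2.436667, sinh=2.222014; start (x,ẋ)=(0.062770, -0.448485) → end (x,ẋ)=(-0.864447, -5.109847)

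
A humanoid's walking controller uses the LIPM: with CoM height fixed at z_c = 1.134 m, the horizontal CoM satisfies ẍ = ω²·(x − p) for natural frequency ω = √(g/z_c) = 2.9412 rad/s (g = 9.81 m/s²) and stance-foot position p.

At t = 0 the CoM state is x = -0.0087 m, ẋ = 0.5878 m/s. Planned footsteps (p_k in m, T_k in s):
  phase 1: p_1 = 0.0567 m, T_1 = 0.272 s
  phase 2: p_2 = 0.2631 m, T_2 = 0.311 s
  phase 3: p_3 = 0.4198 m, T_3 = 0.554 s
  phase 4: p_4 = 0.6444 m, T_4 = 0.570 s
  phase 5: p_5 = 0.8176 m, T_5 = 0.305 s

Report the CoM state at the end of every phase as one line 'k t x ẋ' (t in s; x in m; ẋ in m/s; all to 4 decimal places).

phase 1: p=0.0567, T=0.272, ωT=0.800006, cosh=1.337441, sinh=0.888115; start (x,ẋ)=(-0.008700, 0.587800) → end (x,ẋ)=(0.146721, 0.615315)
phase 2: p=0.2631, T=0.311, ωT=0.914713, cosh=1.448345, sinh=1.047714; start (x,ẋ)=(0.146721, 0.615315) → end (x,ẋ)=(0.313731, 0.532564)
phase 3: p=0.4198, T=0.554, ωT=1.629425, cosh=2.648491, sinh=2.452449; start (x,ẋ)=(0.313731, 0.532564) → end (x,ẋ)=(0.582942, 0.645399)
phase 4: p=0.6444, T=0.570, ωT=1.676484, cosh=2.766877, sinh=2.579847; start (x,ẋ)=(0.582942, 0.645399) → end (x,ẋ)=(1.040460, 1.319410)
phase 5: p=0.8176, T=0.305, ωT=0.897066, cosh=1.430081, sinh=1.022316; start (x,ẋ)=(1.040460, 1.319410) → end (x,ẋ)=(1.594915, 2.556968)

1 0.2720 0.1467 0.6153
2 0.5830 0.3137 0.5326
3 1.1370 0.5829 0.6454
4 1.7070 1.0405 1.3194
5 2.0120 1.5949 2.5570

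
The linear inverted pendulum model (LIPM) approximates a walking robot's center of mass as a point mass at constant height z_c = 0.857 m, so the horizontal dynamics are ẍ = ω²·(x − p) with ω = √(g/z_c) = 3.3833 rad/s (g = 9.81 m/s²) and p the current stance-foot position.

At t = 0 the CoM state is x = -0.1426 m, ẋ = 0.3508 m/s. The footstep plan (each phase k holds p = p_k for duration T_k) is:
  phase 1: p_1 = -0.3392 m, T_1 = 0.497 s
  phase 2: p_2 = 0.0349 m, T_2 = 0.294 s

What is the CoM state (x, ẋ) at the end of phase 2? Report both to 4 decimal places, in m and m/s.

x = 1.6447, ẋ = 5.8928

phase 1: p=-0.3392, T=0.497, ωT=1.681500, cosh=2.779853, sinh=2.593758; start (x,ẋ)=(-0.142600, 0.350800) → end (x,ẋ)=(0.476255, 2.700428)
phase 2: p=0.0349, T=0.294, ωT=0.994690, cosh=1.536862, sinh=1.167024; start (x,ẋ)=(0.476255, 2.700428) → end (x,ẋ)=(1.644678, 5.892828)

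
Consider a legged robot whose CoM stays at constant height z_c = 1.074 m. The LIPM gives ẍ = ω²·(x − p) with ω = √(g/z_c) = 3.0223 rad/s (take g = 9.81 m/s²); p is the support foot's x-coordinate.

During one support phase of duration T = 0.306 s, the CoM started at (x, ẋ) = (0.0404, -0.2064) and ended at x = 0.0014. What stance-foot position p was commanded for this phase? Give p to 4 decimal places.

p = -0.0327

ωT = 3.0223·0.306 = 0.924824; cosh(ωT) = 1.459013, sinh(ωT) = 1.062411
x(T) = p + (x₀−p)·cosh(ωT) + (ẋ₀/ω)·sinh(ωT) ⇒ p·(1 − cosh) = x(T) − x₀·cosh − (ẋ₀/ω)·sinh
numerator   = 0.0014 − (0.0404)·1.459013 − (-0.2064/3.0223)·1.062411 = 0.015010
denominator = 1 − 1.459013 = -0.459013
p = 0.015010 / -0.459013 = -0.0327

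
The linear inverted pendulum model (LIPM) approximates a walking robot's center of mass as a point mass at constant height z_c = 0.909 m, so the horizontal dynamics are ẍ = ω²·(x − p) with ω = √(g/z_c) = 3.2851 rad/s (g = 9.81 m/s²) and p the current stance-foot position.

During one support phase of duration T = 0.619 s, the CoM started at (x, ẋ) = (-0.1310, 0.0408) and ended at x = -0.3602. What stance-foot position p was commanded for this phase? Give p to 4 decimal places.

ωT = 3.2851·0.619 = 2.033477; cosh(ωT) = 3.885743, sinh(ωT) = 3.754863
x(T) = p + (x₀−p)·cosh(ωT) + (ẋ₀/ω)·sinh(ωT) ⇒ p·(1 − cosh) = x(T) − x₀·cosh − (ẋ₀/ω)·sinh
numerator   = -0.3602 − (-0.1310)·3.885743 − (0.0408/3.2851)·3.754863 = 0.102198
denominator = 1 − 3.885743 = -2.885743
p = 0.102198 / -2.885743 = -0.0354

p = -0.0354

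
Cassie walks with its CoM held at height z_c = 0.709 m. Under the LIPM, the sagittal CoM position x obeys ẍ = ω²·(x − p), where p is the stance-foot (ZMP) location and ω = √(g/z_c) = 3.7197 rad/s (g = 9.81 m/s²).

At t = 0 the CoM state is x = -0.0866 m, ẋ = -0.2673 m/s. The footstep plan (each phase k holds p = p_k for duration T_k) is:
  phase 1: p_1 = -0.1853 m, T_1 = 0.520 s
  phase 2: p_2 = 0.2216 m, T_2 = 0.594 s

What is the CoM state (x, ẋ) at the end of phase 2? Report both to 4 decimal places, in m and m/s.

phase 1: p=-0.1853, T=0.520, ωT=1.934244, cosh=3.531672, sinh=3.387139; start (x,ẋ)=(-0.086600, -0.267300) → end (x,ẋ)=(-0.080126, 0.299519)
phase 2: p=0.2216, T=0.594, ωT=2.209502, cosh=4.610466, sinh=4.500710; start (x,ẋ)=(-0.080126, 0.299519) → end (x,ẋ)=(-0.807089, -3.670358)

x = -0.8071, ẋ = -3.6704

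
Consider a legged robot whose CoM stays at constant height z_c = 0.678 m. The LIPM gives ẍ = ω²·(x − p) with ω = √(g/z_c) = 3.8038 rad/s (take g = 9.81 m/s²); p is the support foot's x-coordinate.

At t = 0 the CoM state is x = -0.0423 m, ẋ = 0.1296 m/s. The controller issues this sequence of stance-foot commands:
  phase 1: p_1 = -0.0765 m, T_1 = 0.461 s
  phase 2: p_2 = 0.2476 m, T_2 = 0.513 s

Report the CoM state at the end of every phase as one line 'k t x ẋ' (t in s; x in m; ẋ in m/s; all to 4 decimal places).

1 0.4610 0.1206 0.7498
2 0.9740 0.4715 1.0269

phase 1: p=-0.0765, T=0.461, ωT=1.753552, cosh=2.974118, sinh=2.800960; start (x,ẋ)=(-0.042300, 0.129600) → end (x,ẋ)=(0.120647, 0.749822)
phase 2: p=0.2476, T=0.513, ωT=1.951349, cosh=3.590130, sinh=3.448048; start (x,ẋ)=(0.120647, 0.749822) → end (x,ẋ)=(0.471517, 1.026883)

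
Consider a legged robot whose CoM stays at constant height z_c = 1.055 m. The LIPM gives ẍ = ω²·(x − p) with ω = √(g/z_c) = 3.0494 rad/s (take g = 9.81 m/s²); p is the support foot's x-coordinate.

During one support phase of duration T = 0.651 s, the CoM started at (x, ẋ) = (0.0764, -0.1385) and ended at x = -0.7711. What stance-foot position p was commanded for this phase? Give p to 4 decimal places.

ωT = 3.0494·0.651 = 1.985159; cosh(ωT) = 3.708783, sinh(ωT) = 3.571425
x(T) = p + (x₀−p)·cosh(ωT) + (ẋ₀/ω)·sinh(ωT) ⇒ p·(1 − cosh) = x(T) − x₀·cosh − (ẋ₀/ω)·sinh
numerator   = -0.7711 − (0.0764)·3.708783 − (-0.1385/3.0494)·3.571425 = -0.892241
denominator = 1 − 3.708783 = -2.708783
p = -0.892241 / -2.708783 = 0.3294

p = 0.3294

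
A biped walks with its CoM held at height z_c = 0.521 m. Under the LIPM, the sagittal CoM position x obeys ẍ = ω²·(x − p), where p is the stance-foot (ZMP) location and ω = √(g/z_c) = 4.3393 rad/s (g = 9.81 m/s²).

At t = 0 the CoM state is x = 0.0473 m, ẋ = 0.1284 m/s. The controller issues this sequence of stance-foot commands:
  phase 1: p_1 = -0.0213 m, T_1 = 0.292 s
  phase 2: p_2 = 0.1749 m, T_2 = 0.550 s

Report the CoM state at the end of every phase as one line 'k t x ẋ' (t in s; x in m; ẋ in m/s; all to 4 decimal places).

1 0.2920 0.1585 0.7325
2 0.8420 0.9953 3.6338

phase 1: p=-0.0213, T=0.292, ωT=1.267076, cosh=1.916054, sinh=1.634400; start (x,ẋ)=(0.047300, 0.128400) → end (x,ẋ)=(0.158503, 0.732543)
phase 2: p=0.1749, T=0.550, ωT=2.386615, cosh=5.484277, sinh=5.392337; start (x,ẋ)=(0.158503, 0.732543) → end (x,ẋ)=(0.995288, 3.633802)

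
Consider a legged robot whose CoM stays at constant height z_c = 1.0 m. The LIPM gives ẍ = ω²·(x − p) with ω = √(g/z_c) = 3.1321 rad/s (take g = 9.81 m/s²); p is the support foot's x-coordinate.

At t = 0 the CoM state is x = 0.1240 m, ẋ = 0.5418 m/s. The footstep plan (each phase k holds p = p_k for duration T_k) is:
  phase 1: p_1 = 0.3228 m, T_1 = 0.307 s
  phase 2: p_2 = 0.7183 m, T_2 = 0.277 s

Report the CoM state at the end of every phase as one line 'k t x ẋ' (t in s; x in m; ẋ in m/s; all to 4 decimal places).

phase 1: p=0.3228, T=0.307, ωT=0.961555, cosh=1.499029, sinh=1.116731; start (x,ẋ)=(0.124000, 0.541800) → end (x,ẋ)=(0.217968, 0.116829)
phase 2: p=0.7183, T=0.277, ωT=0.867592, cosh=1.400566, sinh=0.980604; start (x,ẋ)=(0.217968, 0.116829) → end (x,ẋ)=(0.054130, -1.373067)

1 0.3070 0.2180 0.1168
2 0.5840 0.0541 -1.3731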